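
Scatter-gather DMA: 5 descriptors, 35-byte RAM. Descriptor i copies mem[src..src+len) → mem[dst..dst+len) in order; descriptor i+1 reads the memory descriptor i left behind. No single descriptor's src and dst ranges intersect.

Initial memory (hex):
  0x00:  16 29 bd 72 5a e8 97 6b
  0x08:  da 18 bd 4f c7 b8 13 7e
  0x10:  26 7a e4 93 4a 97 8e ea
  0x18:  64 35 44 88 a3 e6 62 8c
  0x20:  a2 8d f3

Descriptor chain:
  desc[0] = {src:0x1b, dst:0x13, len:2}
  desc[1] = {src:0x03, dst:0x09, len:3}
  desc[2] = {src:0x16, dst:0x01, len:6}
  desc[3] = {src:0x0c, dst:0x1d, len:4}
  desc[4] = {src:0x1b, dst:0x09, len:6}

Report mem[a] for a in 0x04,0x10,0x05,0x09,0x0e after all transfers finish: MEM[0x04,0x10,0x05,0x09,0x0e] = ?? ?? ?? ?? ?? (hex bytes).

  after D0: wrote 2B at 0x13 = 88a3
  after D1: wrote 3B at 0x09 = 725ae8
  after D2: wrote 6B at 0x01 = 8eea64354488
  after D3: wrote 4B at 0x1d = c7b8137e
  after D4: wrote 6B at 0x09 = 88a3c7b8137e
query mem[0x04]=0x35, mem[0x10]=0x26, mem[0x05]=0x44, mem[0x09]=0x88, mem[0x0e]=0x7e

MEM[0x04,0x10,0x05,0x09,0x0e] = 35 26 44 88 7e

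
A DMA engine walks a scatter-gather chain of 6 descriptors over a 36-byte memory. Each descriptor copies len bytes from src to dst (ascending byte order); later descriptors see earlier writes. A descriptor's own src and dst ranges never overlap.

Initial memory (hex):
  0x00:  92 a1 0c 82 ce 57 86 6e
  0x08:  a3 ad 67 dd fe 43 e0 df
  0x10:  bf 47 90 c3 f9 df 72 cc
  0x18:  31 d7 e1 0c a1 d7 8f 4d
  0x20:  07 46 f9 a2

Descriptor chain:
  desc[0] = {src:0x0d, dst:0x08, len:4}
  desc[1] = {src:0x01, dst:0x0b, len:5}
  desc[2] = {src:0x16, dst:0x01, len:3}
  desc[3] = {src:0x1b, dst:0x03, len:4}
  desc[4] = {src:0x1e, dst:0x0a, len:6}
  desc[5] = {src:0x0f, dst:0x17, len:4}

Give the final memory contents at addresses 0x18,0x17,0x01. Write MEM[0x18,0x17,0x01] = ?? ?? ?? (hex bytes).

[0] 0x0d->0x08 len=4 : 43 e0 df bf
[1] 0x01->0x0b len=5 : a1 0c 82 ce 57
[2] 0x16->0x01 len=3 : 72 cc 31
[3] 0x1b->0x03 len=4 : 0c a1 d7 8f
[4] 0x1e->0x0a len=6 : 8f 4d 07 46 f9 a2
[5] 0x0f->0x17 len=4 : a2 bf 47 90
query mem[0x18]=0xbf, mem[0x17]=0xa2, mem[0x01]=0x72

MEM[0x18,0x17,0x01] = bf a2 72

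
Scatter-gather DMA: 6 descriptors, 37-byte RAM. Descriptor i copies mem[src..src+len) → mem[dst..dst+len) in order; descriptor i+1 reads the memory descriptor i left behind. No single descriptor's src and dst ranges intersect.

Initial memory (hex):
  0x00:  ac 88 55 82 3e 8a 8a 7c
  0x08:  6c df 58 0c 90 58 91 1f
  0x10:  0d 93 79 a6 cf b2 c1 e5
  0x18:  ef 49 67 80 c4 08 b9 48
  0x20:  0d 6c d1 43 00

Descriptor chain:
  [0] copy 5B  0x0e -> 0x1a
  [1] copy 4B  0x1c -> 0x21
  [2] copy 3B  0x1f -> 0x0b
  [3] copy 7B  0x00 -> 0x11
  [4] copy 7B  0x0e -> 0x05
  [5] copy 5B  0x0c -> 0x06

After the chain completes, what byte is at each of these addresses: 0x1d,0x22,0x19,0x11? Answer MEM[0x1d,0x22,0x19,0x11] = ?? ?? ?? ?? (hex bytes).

[0] 0x0e->0x1a len=5 : 91 1f 0d 93 79
[1] 0x1c->0x21 len=4 : 0d 93 79 48
[2] 0x1f->0x0b len=3 : 48 0d 0d
[3] 0x00->0x11 len=7 : ac 88 55 82 3e 8a 8a
[4] 0x0e->0x05 len=7 : 91 1f 0d ac 88 55 82
[5] 0x0c->0x06 len=5 : 0d 0d 91 1f 0d
query mem[0x1d]=0x93, mem[0x22]=0x93, mem[0x19]=0x49, mem[0x11]=0xac

MEM[0x1d,0x22,0x19,0x11] = 93 93 49 ac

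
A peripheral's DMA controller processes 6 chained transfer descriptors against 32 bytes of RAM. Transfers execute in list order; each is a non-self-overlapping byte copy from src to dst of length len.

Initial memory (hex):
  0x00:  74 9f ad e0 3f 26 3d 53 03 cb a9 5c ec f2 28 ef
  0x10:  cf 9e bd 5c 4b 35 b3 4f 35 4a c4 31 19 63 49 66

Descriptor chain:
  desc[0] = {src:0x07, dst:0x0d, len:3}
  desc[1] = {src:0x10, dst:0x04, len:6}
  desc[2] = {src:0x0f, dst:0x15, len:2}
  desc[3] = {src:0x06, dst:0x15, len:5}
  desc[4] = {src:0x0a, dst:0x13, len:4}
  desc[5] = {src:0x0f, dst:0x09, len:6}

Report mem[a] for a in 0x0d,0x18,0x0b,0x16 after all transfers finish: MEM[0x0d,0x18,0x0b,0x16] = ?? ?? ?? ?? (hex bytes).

D0: mem[0x0d..0x0f] <- [53 03 cb]
D1: mem[0x04..0x09] <- [cf 9e bd 5c 4b 35]
D2: mem[0x15..0x16] <- [cb cf]
D3: mem[0x15..0x19] <- [bd 5c 4b 35 a9]
D4: mem[0x13..0x16] <- [a9 5c ec 53]
D5: mem[0x09..0x0e] <- [cb cf 9e bd a9 5c]
query mem[0x0d]=0xa9, mem[0x18]=0x35, mem[0x0b]=0x9e, mem[0x16]=0x53

MEM[0x0d,0x18,0x0b,0x16] = a9 35 9e 53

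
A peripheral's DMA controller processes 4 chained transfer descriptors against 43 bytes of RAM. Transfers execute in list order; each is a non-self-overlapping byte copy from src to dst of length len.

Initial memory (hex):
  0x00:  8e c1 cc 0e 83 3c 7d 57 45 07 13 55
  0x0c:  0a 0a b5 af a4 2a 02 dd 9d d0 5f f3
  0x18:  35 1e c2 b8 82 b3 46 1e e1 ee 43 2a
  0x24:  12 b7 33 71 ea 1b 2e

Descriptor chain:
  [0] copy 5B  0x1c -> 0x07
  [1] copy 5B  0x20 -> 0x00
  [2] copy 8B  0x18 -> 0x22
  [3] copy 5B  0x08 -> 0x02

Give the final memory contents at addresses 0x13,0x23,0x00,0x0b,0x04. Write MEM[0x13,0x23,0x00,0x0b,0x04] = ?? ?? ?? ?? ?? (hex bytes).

[0] 0x1c->0x07 len=5 : 82 b3 46 1e e1
[1] 0x20->0x00 len=5 : e1 ee 43 2a 12
[2] 0x18->0x22 len=8 : 35 1e c2 b8 82 b3 46 1e
[3] 0x08->0x02 len=5 : b3 46 1e e1 0a
query mem[0x13]=0xdd, mem[0x23]=0x1e, mem[0x00]=0xe1, mem[0x0b]=0xe1, mem[0x04]=0x1e

MEM[0x13,0x23,0x00,0x0b,0x04] = dd 1e e1 e1 1e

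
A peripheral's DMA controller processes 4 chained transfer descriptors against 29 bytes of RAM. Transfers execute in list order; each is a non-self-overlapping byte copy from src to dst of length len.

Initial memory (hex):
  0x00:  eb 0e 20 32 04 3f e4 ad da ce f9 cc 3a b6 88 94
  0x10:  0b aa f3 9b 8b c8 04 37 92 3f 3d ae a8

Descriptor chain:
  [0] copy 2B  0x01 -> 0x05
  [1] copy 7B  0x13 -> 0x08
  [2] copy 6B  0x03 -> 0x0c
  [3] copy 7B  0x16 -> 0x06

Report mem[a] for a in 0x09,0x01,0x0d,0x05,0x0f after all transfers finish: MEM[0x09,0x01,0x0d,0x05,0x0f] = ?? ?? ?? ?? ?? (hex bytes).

MEM[0x09,0x01,0x0d,0x05,0x0f] = 3f 0e 04 0e 20

#0 dst[0x05+2] := {0x0e,0x20}
#1 dst[0x08+7] := {0x9b,0x8b,0xc8,0x04,0x37,0x92,0x3f}
#2 dst[0x0c+6] := {0x32,0x04,0x0e,0x20,0xad,0x9b}
#3 dst[0x06+7] := {0x04,0x37,0x92,0x3f,0x3d,0xae,0xa8}
query mem[0x09]=0x3f, mem[0x01]=0x0e, mem[0x0d]=0x04, mem[0x05]=0x0e, mem[0x0f]=0x20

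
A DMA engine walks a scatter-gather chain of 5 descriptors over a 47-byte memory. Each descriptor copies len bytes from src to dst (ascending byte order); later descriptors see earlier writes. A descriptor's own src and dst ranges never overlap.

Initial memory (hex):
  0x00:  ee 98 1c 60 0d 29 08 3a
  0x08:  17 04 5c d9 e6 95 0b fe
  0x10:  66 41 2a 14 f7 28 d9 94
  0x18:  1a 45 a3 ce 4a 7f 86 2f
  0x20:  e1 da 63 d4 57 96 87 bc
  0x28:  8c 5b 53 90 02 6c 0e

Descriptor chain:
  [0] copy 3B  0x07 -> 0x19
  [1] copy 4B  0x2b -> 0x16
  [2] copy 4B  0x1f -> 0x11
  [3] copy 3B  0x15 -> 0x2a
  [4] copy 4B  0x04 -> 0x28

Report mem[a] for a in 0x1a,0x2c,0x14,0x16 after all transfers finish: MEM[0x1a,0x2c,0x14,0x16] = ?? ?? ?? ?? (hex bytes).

D0: mem[0x19..0x1b] <- [3a 17 04]
D1: mem[0x16..0x19] <- [90 02 6c 0e]
D2: mem[0x11..0x14] <- [2f e1 da 63]
D3: mem[0x2a..0x2c] <- [28 90 02]
D4: mem[0x28..0x2b] <- [0d 29 08 3a]
query mem[0x1a]=0x17, mem[0x2c]=0x02, mem[0x14]=0x63, mem[0x16]=0x90

MEM[0x1a,0x2c,0x14,0x16] = 17 02 63 90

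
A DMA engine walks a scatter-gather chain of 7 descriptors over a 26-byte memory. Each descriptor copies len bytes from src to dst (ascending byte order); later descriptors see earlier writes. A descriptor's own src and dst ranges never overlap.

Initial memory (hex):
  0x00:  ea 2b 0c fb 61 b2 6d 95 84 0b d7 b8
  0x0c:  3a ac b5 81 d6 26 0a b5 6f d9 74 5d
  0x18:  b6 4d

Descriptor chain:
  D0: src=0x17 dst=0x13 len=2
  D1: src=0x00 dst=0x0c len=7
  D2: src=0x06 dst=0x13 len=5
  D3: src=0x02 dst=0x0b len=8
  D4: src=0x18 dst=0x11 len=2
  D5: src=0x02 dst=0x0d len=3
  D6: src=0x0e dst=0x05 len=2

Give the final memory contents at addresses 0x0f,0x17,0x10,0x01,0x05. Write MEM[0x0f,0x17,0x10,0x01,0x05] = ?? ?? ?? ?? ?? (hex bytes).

D0: mem[0x13..0x14] <- [5d b6]
D1: mem[0x0c..0x12] <- [ea 2b 0c fb 61 b2 6d]
D2: mem[0x13..0x17] <- [6d 95 84 0b d7]
D3: mem[0x0b..0x12] <- [0c fb 61 b2 6d 95 84 0b]
D4: mem[0x11..0x12] <- [b6 4d]
D5: mem[0x0d..0x0f] <- [0c fb 61]
D6: mem[0x05..0x06] <- [fb 61]
query mem[0x0f]=0x61, mem[0x17]=0xd7, mem[0x10]=0x95, mem[0x01]=0x2b, mem[0x05]=0xfb

MEM[0x0f,0x17,0x10,0x01,0x05] = 61 d7 95 2b fb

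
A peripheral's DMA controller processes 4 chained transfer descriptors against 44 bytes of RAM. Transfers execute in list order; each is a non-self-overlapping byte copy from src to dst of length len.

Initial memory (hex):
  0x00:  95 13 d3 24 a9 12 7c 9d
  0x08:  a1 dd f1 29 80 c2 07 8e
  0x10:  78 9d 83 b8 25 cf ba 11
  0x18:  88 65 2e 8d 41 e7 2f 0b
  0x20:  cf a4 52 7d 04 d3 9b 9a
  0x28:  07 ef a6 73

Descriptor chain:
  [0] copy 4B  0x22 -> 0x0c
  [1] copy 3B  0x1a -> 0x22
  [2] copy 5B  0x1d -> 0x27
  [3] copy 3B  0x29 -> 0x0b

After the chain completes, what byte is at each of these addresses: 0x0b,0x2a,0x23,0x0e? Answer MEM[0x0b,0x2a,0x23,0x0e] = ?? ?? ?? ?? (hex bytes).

MEM[0x0b,0x2a,0x23,0x0e] = 0b cf 8d 04

#0 dst[0x0c+4] := {0x52,0x7d,0x04,0xd3}
#1 dst[0x22+3] := {0x2e,0x8d,0x41}
#2 dst[0x27+5] := {0xe7,0x2f,0x0b,0xcf,0xa4}
#3 dst[0x0b+3] := {0x0b,0xcf,0xa4}
query mem[0x0b]=0x0b, mem[0x2a]=0xcf, mem[0x23]=0x8d, mem[0x0e]=0x04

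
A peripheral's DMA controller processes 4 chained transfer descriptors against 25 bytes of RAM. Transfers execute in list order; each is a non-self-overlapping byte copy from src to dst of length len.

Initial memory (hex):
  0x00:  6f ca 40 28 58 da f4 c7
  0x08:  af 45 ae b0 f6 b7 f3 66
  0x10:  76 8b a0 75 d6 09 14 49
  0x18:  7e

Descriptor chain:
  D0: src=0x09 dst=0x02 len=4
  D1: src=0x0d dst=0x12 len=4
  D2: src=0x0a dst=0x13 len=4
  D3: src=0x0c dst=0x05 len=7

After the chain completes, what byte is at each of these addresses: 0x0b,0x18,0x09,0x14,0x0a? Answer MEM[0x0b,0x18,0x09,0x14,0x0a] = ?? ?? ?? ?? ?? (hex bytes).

MEM[0x0b,0x18,0x09,0x14,0x0a] = b7 7e 76 b0 8b

D0: mem[0x02..0x05] <- [45 ae b0 f6]
D1: mem[0x12..0x15] <- [b7 f3 66 76]
D2: mem[0x13..0x16] <- [ae b0 f6 b7]
D3: mem[0x05..0x0b] <- [f6 b7 f3 66 76 8b b7]
query mem[0x0b]=0xb7, mem[0x18]=0x7e, mem[0x09]=0x76, mem[0x14]=0xb0, mem[0x0a]=0x8b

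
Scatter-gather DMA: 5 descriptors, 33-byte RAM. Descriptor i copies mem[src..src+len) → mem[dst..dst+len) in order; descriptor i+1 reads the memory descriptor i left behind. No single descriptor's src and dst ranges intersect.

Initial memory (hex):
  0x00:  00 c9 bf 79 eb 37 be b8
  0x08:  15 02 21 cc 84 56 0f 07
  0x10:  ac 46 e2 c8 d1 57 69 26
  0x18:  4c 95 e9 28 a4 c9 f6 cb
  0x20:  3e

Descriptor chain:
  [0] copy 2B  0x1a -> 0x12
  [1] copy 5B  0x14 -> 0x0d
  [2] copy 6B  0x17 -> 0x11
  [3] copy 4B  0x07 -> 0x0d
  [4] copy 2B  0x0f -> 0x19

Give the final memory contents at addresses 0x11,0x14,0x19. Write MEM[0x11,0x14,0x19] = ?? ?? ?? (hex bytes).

MEM[0x11,0x14,0x19] = 26 e9 02

D0: mem[0x12..0x13] <- [e9 28]
D1: mem[0x0d..0x11] <- [d1 57 69 26 4c]
D2: mem[0x11..0x16] <- [26 4c 95 e9 28 a4]
D3: mem[0x0d..0x10] <- [b8 15 02 21]
D4: mem[0x19..0x1a] <- [02 21]
query mem[0x11]=0x26, mem[0x14]=0xe9, mem[0x19]=0x02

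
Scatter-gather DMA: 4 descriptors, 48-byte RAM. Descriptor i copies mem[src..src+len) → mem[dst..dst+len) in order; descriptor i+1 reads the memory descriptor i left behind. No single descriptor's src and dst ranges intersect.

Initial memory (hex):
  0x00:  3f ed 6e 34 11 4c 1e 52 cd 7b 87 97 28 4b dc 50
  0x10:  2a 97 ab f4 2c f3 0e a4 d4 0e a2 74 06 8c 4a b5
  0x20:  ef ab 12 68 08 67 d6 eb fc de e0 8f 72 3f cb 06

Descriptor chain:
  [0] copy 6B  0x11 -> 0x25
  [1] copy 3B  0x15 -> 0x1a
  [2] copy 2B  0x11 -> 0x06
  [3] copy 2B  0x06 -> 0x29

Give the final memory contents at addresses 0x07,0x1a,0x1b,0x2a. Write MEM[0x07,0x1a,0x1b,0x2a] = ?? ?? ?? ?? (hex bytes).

MEM[0x07,0x1a,0x1b,0x2a] = ab f3 0e ab

#0 dst[0x25+6] := {0x97,0xab,0xf4,0x2c,0xf3,0x0e}
#1 dst[0x1a+3] := {0xf3,0x0e,0xa4}
#2 dst[0x06+2] := {0x97,0xab}
#3 dst[0x29+2] := {0x97,0xab}
query mem[0x07]=0xab, mem[0x1a]=0xf3, mem[0x1b]=0x0e, mem[0x2a]=0xab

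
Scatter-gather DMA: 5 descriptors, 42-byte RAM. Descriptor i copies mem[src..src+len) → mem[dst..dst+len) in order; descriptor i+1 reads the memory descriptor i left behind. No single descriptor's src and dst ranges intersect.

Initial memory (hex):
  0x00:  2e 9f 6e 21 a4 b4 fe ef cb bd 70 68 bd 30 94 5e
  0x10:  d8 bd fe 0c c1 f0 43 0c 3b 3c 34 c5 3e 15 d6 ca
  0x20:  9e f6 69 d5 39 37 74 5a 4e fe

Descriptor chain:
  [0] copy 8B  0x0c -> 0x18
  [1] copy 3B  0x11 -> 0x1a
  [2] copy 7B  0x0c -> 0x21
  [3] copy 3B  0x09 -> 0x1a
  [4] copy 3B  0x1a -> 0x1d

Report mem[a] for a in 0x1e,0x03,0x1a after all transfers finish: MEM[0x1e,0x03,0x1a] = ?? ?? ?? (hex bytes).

MEM[0x1e,0x03,0x1a] = 70 21 bd

[0] 0x0c->0x18 len=8 : bd 30 94 5e d8 bd fe 0c
[1] 0x11->0x1a len=3 : bd fe 0c
[2] 0x0c->0x21 len=7 : bd 30 94 5e d8 bd fe
[3] 0x09->0x1a len=3 : bd 70 68
[4] 0x1a->0x1d len=3 : bd 70 68
query mem[0x1e]=0x70, mem[0x03]=0x21, mem[0x1a]=0xbd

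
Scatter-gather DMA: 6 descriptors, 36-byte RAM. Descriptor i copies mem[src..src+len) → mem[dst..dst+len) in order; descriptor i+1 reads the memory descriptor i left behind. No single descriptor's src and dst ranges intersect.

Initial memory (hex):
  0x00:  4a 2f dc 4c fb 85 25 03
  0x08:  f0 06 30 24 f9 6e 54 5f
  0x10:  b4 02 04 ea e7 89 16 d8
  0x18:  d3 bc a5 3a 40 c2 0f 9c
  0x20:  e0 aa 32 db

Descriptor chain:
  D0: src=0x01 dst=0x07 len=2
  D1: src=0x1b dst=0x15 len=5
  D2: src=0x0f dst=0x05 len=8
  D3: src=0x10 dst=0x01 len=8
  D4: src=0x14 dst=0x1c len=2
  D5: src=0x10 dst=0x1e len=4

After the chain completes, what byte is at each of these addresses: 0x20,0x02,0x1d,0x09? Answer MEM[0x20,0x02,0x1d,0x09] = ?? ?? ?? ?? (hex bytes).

#0 dst[0x07+2] := {0x2f,0xdc}
#1 dst[0x15+5] := {0x3a,0x40,0xc2,0x0f,0x9c}
#2 dst[0x05+8] := {0x5f,0xb4,0x02,0x04,0xea,0xe7,0x3a,0x40}
#3 dst[0x01+8] := {0xb4,0x02,0x04,0xea,0xe7,0x3a,0x40,0xc2}
#4 dst[0x1c+2] := {0xe7,0x3a}
#5 dst[0x1e+4] := {0xb4,0x02,0x04,0xea}
query mem[0x20]=0x04, mem[0x02]=0x02, mem[0x1d]=0x3a, mem[0x09]=0xea

MEM[0x20,0x02,0x1d,0x09] = 04 02 3a ea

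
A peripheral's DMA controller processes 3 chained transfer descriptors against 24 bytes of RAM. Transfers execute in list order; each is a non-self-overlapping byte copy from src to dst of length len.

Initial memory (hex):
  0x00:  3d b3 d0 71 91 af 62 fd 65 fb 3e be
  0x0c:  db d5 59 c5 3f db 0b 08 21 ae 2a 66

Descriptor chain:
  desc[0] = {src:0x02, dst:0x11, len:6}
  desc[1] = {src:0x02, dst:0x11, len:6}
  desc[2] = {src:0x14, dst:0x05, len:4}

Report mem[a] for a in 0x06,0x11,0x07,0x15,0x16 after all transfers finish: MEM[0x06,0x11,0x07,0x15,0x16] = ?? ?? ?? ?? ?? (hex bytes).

MEM[0x06,0x11,0x07,0x15,0x16] = 62 d0 fd 62 fd

  after D0: wrote 6B at 0x11 = d07191af62fd
  after D1: wrote 6B at 0x11 = d07191af62fd
  after D2: wrote 4B at 0x05 = af62fd66
query mem[0x06]=0x62, mem[0x11]=0xd0, mem[0x07]=0xfd, mem[0x15]=0x62, mem[0x16]=0xfd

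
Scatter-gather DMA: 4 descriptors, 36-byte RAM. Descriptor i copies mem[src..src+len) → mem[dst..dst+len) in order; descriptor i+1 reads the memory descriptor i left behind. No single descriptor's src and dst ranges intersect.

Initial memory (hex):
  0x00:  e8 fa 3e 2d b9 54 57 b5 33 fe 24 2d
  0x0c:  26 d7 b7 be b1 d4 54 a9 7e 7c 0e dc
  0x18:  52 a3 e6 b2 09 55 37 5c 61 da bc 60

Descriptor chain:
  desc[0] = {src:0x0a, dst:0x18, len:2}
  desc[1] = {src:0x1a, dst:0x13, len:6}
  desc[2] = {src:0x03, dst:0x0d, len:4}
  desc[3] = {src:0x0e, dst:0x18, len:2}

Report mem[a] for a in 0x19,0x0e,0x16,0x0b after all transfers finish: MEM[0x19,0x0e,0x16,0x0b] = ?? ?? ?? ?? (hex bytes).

[0] 0x0a->0x18 len=2 : 24 2d
[1] 0x1a->0x13 len=6 : e6 b2 09 55 37 5c
[2] 0x03->0x0d len=4 : 2d b9 54 57
[3] 0x0e->0x18 len=2 : b9 54
query mem[0x19]=0x54, mem[0x0e]=0xb9, mem[0x16]=0x55, mem[0x0b]=0x2d

MEM[0x19,0x0e,0x16,0x0b] = 54 b9 55 2d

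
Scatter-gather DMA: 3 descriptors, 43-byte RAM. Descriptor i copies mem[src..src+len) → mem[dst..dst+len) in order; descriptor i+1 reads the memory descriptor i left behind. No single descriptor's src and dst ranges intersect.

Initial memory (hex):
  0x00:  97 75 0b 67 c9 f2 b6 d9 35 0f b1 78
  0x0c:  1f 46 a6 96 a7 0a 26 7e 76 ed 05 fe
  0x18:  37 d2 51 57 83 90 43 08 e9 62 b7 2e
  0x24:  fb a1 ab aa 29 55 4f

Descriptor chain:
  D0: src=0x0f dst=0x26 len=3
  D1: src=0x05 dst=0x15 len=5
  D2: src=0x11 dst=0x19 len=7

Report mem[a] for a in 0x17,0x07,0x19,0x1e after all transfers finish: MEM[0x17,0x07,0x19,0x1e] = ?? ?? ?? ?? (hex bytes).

MEM[0x17,0x07,0x19,0x1e] = d9 d9 0a b6

#0 dst[0x26+3] := {0x96,0xa7,0x0a}
#1 dst[0x15+5] := {0xf2,0xb6,0xd9,0x35,0x0f}
#2 dst[0x19+7] := {0x0a,0x26,0x7e,0x76,0xf2,0xb6,0xd9}
query mem[0x17]=0xd9, mem[0x07]=0xd9, mem[0x19]=0x0a, mem[0x1e]=0xb6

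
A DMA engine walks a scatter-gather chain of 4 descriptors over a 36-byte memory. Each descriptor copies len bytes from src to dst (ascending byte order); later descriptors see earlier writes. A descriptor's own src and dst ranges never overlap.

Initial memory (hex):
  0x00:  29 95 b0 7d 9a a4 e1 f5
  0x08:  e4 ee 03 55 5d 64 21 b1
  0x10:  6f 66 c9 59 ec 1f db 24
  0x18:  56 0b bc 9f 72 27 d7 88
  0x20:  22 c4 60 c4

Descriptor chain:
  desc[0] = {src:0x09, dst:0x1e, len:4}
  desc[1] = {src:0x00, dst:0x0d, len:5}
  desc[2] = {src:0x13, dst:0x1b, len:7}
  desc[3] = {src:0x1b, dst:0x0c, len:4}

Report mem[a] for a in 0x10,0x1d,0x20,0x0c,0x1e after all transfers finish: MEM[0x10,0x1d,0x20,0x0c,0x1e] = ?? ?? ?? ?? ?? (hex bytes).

MEM[0x10,0x1d,0x20,0x0c,0x1e] = 7d 1f 56 59 db

[0] 0x09->0x1e len=4 : ee 03 55 5d
[1] 0x00->0x0d len=5 : 29 95 b0 7d 9a
[2] 0x13->0x1b len=7 : 59 ec 1f db 24 56 0b
[3] 0x1b->0x0c len=4 : 59 ec 1f db
query mem[0x10]=0x7d, mem[0x1d]=0x1f, mem[0x20]=0x56, mem[0x0c]=0x59, mem[0x1e]=0xdb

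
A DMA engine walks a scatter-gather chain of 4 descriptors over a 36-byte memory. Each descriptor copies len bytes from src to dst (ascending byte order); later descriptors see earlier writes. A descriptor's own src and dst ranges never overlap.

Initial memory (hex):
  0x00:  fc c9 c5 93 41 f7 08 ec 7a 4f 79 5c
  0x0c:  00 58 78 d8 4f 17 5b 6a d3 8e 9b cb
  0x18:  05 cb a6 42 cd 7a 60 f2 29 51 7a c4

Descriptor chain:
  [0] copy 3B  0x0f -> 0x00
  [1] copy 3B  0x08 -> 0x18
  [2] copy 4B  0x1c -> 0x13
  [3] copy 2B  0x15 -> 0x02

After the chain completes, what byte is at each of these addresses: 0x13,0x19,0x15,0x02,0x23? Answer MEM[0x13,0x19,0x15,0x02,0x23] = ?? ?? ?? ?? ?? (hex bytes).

[0] 0x0f->0x00 len=3 : d8 4f 17
[1] 0x08->0x18 len=3 : 7a 4f 79
[2] 0x1c->0x13 len=4 : cd 7a 60 f2
[3] 0x15->0x02 len=2 : 60 f2
query mem[0x13]=0xcd, mem[0x19]=0x4f, mem[0x15]=0x60, mem[0x02]=0x60, mem[0x23]=0xc4

MEM[0x13,0x19,0x15,0x02,0x23] = cd 4f 60 60 c4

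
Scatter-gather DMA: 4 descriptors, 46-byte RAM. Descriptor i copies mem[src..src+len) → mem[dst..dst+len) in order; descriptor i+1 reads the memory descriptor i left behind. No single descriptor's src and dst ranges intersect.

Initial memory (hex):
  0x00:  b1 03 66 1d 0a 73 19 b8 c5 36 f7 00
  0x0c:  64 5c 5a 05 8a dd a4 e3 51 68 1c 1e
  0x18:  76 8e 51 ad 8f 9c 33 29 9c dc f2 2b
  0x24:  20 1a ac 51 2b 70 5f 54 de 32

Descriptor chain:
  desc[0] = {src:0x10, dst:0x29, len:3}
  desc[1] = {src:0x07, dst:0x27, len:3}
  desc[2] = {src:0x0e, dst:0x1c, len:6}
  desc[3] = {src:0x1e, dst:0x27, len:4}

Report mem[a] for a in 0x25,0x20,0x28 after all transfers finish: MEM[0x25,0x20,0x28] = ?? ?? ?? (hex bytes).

#0 dst[0x29+3] := {0x8a,0xdd,0xa4}
#1 dst[0x27+3] := {0xb8,0xc5,0x36}
#2 dst[0x1c+6] := {0x5a,0x05,0x8a,0xdd,0xa4,0xe3}
#3 dst[0x27+4] := {0x8a,0xdd,0xa4,0xe3}
query mem[0x25]=0x1a, mem[0x20]=0xa4, mem[0x28]=0xdd

MEM[0x25,0x20,0x28] = 1a a4 dd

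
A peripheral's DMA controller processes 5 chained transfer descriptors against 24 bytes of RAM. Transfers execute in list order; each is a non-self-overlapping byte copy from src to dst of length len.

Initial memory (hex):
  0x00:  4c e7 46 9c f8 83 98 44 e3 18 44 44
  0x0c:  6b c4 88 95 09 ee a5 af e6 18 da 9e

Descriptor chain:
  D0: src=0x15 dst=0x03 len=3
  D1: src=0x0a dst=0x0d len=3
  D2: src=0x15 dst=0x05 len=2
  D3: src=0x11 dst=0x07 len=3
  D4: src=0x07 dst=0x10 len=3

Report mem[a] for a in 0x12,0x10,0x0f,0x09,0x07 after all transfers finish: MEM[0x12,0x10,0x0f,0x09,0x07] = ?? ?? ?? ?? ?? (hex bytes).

MEM[0x12,0x10,0x0f,0x09,0x07] = af ee 6b af ee

[0] 0x15->0x03 len=3 : 18 da 9e
[1] 0x0a->0x0d len=3 : 44 44 6b
[2] 0x15->0x05 len=2 : 18 da
[3] 0x11->0x07 len=3 : ee a5 af
[4] 0x07->0x10 len=3 : ee a5 af
query mem[0x12]=0xaf, mem[0x10]=0xee, mem[0x0f]=0x6b, mem[0x09]=0xaf, mem[0x07]=0xee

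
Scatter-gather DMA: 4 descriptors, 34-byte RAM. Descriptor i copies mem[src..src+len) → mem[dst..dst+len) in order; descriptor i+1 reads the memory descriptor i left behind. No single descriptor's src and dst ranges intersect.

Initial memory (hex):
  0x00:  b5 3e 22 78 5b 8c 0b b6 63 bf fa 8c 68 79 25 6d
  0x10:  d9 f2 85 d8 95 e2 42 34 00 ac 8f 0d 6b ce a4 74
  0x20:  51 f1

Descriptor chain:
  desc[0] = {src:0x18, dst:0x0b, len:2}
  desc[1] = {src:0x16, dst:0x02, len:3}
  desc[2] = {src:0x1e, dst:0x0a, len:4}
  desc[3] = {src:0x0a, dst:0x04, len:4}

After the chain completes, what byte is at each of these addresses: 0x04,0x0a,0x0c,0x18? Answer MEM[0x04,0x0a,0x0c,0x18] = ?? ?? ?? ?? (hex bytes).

D0: mem[0x0b..0x0c] <- [00 ac]
D1: mem[0x02..0x04] <- [42 34 00]
D2: mem[0x0a..0x0d] <- [a4 74 51 f1]
D3: mem[0x04..0x07] <- [a4 74 51 f1]
query mem[0x04]=0xa4, mem[0x0a]=0xa4, mem[0x0c]=0x51, mem[0x18]=0x00

MEM[0x04,0x0a,0x0c,0x18] = a4 a4 51 00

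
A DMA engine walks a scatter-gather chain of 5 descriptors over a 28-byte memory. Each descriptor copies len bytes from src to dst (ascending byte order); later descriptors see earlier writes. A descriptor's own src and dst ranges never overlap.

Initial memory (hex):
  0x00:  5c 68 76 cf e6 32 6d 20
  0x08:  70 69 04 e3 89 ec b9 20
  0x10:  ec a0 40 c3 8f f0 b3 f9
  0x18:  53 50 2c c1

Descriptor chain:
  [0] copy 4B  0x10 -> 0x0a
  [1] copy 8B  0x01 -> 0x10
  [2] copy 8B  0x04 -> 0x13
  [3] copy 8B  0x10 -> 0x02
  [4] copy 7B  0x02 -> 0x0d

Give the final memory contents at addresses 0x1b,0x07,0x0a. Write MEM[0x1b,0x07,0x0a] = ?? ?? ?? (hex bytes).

MEM[0x1b,0x07,0x0a] = c1 6d ec

[0] 0x10->0x0a len=4 : ec a0 40 c3
[1] 0x01->0x10 len=8 : 68 76 cf e6 32 6d 20 70
[2] 0x04->0x13 len=8 : e6 32 6d 20 70 69 ec a0
[3] 0x10->0x02 len=8 : 68 76 cf e6 32 6d 20 70
[4] 0x02->0x0d len=7 : 68 76 cf e6 32 6d 20
query mem[0x1b]=0xc1, mem[0x07]=0x6d, mem[0x0a]=0xec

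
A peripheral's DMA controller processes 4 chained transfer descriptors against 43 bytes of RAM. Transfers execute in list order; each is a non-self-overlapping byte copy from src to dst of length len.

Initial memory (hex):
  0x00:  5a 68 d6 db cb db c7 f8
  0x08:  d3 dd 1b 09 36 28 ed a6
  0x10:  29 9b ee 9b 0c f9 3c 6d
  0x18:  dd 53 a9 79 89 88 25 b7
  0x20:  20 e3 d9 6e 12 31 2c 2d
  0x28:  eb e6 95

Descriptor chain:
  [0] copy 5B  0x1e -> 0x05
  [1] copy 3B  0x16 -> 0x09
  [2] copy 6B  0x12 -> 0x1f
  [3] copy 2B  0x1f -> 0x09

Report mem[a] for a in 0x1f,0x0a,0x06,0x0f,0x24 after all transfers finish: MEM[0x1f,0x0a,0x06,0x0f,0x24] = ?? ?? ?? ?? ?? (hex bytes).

[0] 0x1e->0x05 len=5 : 25 b7 20 e3 d9
[1] 0x16->0x09 len=3 : 3c 6d dd
[2] 0x12->0x1f len=6 : ee 9b 0c f9 3c 6d
[3] 0x1f->0x09 len=2 : ee 9b
query mem[0x1f]=0xee, mem[0x0a]=0x9b, mem[0x06]=0xb7, mem[0x0f]=0xa6, mem[0x24]=0x6d

MEM[0x1f,0x0a,0x06,0x0f,0x24] = ee 9b b7 a6 6d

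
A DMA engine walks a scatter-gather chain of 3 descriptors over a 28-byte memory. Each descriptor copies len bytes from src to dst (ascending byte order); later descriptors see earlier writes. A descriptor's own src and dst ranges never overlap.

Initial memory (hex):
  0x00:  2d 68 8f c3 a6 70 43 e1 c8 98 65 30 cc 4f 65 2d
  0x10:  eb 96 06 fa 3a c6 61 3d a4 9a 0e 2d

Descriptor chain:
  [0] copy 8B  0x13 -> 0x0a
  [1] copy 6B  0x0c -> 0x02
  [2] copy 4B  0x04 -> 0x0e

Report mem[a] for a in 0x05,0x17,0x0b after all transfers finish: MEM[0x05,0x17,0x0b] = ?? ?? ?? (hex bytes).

#0 dst[0x0a+8] := {0xfa,0x3a,0xc6,0x61,0x3d,0xa4,0x9a,0x0e}
#1 dst[0x02+6] := {0xc6,0x61,0x3d,0xa4,0x9a,0x0e}
#2 dst[0x0e+4] := {0x3d,0xa4,0x9a,0x0e}
query mem[0x05]=0xa4, mem[0x17]=0x3d, mem[0x0b]=0x3a

MEM[0x05,0x17,0x0b] = a4 3d 3a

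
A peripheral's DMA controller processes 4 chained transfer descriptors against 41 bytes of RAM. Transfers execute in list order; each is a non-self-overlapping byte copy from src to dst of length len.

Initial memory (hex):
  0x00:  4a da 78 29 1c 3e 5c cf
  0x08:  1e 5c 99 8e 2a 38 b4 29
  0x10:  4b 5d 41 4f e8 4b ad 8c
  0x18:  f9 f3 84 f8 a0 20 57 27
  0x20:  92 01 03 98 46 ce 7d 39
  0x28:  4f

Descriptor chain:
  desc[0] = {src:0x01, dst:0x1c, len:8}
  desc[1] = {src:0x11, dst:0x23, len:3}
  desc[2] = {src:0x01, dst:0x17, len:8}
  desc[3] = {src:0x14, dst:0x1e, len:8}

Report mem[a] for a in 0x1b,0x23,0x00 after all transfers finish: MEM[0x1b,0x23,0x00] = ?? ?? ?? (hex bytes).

[0] 0x01->0x1c len=8 : da 78 29 1c 3e 5c cf 1e
[1] 0x11->0x23 len=3 : 5d 41 4f
[2] 0x01->0x17 len=8 : da 78 29 1c 3e 5c cf 1e
[3] 0x14->0x1e len=8 : e8 4b ad da 78 29 1c 3e
query mem[0x1b]=0x3e, mem[0x23]=0x29, mem[0x00]=0x4a

MEM[0x1b,0x23,0x00] = 3e 29 4a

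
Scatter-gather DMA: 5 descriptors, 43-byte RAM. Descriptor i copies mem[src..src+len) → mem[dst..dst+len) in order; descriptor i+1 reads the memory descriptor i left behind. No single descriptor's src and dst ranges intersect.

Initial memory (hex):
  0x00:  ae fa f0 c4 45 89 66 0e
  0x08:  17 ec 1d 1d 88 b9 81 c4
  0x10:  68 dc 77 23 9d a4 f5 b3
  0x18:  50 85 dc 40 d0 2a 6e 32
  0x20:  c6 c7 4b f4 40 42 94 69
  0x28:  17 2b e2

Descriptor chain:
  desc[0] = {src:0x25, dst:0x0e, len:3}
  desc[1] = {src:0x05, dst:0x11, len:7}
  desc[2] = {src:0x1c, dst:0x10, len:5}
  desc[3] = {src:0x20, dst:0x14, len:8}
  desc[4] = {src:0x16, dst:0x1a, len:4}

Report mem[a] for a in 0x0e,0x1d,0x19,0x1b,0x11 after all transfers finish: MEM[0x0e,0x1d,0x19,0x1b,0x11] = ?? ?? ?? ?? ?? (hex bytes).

  after D0: wrote 3B at 0x0e = 429469
  after D1: wrote 7B at 0x11 = 89660e17ec1d1d
  after D2: wrote 5B at 0x10 = d02a6e32c6
  after D3: wrote 8B at 0x14 = c6c74bf440429469
  after D4: wrote 4B at 0x1a = 4bf44042
query mem[0x0e]=0x42, mem[0x1d]=0x42, mem[0x19]=0x42, mem[0x1b]=0xf4, mem[0x11]=0x2a

MEM[0x0e,0x1d,0x19,0x1b,0x11] = 42 42 42 f4 2a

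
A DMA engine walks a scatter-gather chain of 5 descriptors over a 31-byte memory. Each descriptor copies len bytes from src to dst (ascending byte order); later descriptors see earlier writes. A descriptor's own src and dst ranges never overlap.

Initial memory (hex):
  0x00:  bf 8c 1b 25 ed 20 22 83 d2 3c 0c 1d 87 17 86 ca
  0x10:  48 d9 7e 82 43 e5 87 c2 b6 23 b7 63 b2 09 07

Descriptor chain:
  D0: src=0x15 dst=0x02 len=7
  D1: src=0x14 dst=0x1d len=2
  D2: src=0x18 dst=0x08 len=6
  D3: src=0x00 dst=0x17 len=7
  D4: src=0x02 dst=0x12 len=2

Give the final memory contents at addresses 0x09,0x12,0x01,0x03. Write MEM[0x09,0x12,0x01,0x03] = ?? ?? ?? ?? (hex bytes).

[0] 0x15->0x02 len=7 : e5 87 c2 b6 23 b7 63
[1] 0x14->0x1d len=2 : 43 e5
[2] 0x18->0x08 len=6 : b6 23 b7 63 b2 43
[3] 0x00->0x17 len=7 : bf 8c e5 87 c2 b6 23
[4] 0x02->0x12 len=2 : e5 87
query mem[0x09]=0x23, mem[0x12]=0xe5, mem[0x01]=0x8c, mem[0x03]=0x87

MEM[0x09,0x12,0x01,0x03] = 23 e5 8c 87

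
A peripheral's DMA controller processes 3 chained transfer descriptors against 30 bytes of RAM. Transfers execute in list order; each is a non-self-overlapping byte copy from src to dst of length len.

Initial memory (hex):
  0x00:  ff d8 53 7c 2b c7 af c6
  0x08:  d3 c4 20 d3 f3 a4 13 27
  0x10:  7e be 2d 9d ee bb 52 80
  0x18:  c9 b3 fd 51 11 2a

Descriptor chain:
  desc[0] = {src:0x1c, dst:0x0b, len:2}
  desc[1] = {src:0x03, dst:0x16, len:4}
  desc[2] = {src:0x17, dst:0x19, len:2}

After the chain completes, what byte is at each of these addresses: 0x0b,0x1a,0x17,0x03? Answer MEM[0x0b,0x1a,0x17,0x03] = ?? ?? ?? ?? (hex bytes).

  after D0: wrote 2B at 0x0b = 112a
  after D1: wrote 4B at 0x16 = 7c2bc7af
  after D2: wrote 2B at 0x19 = 2bc7
query mem[0x0b]=0x11, mem[0x1a]=0xc7, mem[0x17]=0x2b, mem[0x03]=0x7c

MEM[0x0b,0x1a,0x17,0x03] = 11 c7 2b 7c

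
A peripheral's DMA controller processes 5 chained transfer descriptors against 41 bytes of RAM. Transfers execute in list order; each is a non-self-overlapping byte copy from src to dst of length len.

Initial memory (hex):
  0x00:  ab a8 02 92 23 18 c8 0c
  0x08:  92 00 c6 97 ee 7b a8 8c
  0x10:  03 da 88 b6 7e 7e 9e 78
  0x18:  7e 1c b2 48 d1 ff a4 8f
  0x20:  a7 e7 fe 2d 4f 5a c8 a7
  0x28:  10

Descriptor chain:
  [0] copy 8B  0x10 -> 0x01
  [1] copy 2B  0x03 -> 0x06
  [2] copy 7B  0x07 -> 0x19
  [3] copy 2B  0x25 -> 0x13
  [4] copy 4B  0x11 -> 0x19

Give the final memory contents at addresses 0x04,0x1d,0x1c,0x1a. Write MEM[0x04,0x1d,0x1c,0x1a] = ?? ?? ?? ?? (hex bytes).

[0] 0x10->0x01 len=8 : 03 da 88 b6 7e 7e 9e 78
[1] 0x03->0x06 len=2 : 88 b6
[2] 0x07->0x19 len=7 : b6 78 00 c6 97 ee 7b
[3] 0x25->0x13 len=2 : 5a c8
[4] 0x11->0x19 len=4 : da 88 5a c8
query mem[0x04]=0xb6, mem[0x1d]=0x97, mem[0x1c]=0xc8, mem[0x1a]=0x88

MEM[0x04,0x1d,0x1c,0x1a] = b6 97 c8 88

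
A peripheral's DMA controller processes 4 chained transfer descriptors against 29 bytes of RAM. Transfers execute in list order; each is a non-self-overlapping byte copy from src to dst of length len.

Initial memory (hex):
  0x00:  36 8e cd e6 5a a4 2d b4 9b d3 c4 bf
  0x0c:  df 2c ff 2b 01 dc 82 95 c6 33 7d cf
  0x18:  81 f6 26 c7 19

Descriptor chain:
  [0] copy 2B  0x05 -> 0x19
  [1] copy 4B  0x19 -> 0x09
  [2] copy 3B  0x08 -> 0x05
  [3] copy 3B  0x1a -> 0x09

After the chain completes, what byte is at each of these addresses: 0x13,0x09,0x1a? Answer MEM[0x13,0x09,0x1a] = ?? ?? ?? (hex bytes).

D0: mem[0x19..0x1a] <- [a4 2d]
D1: mem[0x09..0x0c] <- [a4 2d c7 19]
D2: mem[0x05..0x07] <- [9b a4 2d]
D3: mem[0x09..0x0b] <- [2d c7 19]
query mem[0x13]=0x95, mem[0x09]=0x2d, mem[0x1a]=0x2d

MEM[0x13,0x09,0x1a] = 95 2d 2d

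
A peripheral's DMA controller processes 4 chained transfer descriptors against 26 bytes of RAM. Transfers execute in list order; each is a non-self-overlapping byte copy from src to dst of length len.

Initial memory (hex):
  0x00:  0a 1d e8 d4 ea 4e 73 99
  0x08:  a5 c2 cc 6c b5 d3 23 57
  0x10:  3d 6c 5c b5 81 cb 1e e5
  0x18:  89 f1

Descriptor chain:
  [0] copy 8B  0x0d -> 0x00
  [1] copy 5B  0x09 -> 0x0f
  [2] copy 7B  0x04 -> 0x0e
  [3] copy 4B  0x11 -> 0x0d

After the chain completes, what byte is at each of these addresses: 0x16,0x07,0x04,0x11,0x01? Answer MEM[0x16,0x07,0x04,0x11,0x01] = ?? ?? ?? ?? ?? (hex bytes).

[0] 0x0d->0x00 len=8 : d3 23 57 3d 6c 5c b5 81
[1] 0x09->0x0f len=5 : c2 cc 6c b5 d3
[2] 0x04->0x0e len=7 : 6c 5c b5 81 a5 c2 cc
[3] 0x11->0x0d len=4 : 81 a5 c2 cc
query mem[0x16]=0x1e, mem[0x07]=0x81, mem[0x04]=0x6c, mem[0x11]=0x81, mem[0x01]=0x23

MEM[0x16,0x07,0x04,0x11,0x01] = 1e 81 6c 81 23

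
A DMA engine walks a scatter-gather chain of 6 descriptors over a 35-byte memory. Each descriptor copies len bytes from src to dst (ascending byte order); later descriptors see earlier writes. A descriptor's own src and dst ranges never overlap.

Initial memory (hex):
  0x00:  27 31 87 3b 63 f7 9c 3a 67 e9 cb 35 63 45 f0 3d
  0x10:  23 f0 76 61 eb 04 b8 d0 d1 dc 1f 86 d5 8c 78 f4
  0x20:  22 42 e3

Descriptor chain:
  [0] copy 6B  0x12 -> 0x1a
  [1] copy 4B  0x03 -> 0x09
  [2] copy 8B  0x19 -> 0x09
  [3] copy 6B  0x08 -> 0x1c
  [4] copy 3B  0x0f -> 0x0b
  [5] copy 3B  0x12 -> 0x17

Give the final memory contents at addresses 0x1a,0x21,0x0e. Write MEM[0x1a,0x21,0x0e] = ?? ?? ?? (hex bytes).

#0 dst[0x1a+6] := {0x76,0x61,0xeb,0x04,0xb8,0xd0}
#1 dst[0x09+4] := {0x3b,0x63,0xf7,0x9c}
#2 dst[0x09+8] := {0xdc,0x76,0x61,0xeb,0x04,0xb8,0xd0,0x22}
#3 dst[0x1c+6] := {0x67,0xdc,0x76,0x61,0xeb,0x04}
#4 dst[0x0b+3] := {0xd0,0x22,0xf0}
#5 dst[0x17+3] := {0x76,0x61,0xeb}
query mem[0x1a]=0x76, mem[0x21]=0x04, mem[0x0e]=0xb8

MEM[0x1a,0x21,0x0e] = 76 04 b8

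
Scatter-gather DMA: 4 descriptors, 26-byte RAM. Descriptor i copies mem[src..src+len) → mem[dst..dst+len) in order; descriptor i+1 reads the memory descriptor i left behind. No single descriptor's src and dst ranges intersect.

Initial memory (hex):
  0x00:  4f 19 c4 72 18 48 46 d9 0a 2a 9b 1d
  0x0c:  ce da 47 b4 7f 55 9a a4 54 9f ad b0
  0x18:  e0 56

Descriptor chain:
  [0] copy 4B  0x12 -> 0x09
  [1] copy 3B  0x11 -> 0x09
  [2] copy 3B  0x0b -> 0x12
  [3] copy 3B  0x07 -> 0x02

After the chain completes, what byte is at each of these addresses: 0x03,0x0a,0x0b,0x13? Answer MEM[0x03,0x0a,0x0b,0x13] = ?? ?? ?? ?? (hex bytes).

#0 dst[0x09+4] := {0x9a,0xa4,0x54,0x9f}
#1 dst[0x09+3] := {0x55,0x9a,0xa4}
#2 dst[0x12+3] := {0xa4,0x9f,0xda}
#3 dst[0x02+3] := {0xd9,0x0a,0x55}
query mem[0x03]=0x0a, mem[0x0a]=0x9a, mem[0x0b]=0xa4, mem[0x13]=0x9f

MEM[0x03,0x0a,0x0b,0x13] = 0a 9a a4 9f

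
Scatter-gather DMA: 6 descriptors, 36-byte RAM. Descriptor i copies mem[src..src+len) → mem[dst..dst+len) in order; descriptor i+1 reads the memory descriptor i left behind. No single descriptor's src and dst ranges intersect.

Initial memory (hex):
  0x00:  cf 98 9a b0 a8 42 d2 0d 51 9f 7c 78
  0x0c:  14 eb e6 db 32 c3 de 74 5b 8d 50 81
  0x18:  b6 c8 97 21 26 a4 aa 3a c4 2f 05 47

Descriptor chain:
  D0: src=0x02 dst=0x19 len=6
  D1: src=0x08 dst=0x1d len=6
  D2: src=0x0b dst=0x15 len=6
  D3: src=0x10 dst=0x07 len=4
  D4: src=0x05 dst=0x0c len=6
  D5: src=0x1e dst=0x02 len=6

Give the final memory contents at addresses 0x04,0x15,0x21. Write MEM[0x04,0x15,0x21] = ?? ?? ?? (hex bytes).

MEM[0x04,0x15,0x21] = 78 78 14

#0 dst[0x19+6] := {0x9a,0xb0,0xa8,0x42,0xd2,0x0d}
#1 dst[0x1d+6] := {0x51,0x9f,0x7c,0x78,0x14,0xeb}
#2 dst[0x15+6] := {0x78,0x14,0xeb,0xe6,0xdb,0x32}
#3 dst[0x07+4] := {0x32,0xc3,0xde,0x74}
#4 dst[0x0c+6] := {0x42,0xd2,0x32,0xc3,0xde,0x74}
#5 dst[0x02+6] := {0x9f,0x7c,0x78,0x14,0xeb,0x47}
query mem[0x04]=0x78, mem[0x15]=0x78, mem[0x21]=0x14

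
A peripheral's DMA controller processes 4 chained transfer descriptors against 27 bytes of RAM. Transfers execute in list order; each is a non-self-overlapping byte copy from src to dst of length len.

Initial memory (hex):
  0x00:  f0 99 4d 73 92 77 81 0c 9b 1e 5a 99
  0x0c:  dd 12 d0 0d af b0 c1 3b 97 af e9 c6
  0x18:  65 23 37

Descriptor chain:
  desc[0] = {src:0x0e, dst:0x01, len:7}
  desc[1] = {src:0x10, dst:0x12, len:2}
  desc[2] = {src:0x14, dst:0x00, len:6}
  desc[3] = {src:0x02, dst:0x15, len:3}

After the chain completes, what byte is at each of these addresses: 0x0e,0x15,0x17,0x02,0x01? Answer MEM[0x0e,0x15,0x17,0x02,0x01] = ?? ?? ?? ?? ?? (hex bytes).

MEM[0x0e,0x15,0x17,0x02,0x01] = d0 e9 65 e9 af

D0: mem[0x01..0x07] <- [d0 0d af b0 c1 3b 97]
D1: mem[0x12..0x13] <- [af b0]
D2: mem[0x00..0x05] <- [97 af e9 c6 65 23]
D3: mem[0x15..0x17] <- [e9 c6 65]
query mem[0x0e]=0xd0, mem[0x15]=0xe9, mem[0x17]=0x65, mem[0x02]=0xe9, mem[0x01]=0xaf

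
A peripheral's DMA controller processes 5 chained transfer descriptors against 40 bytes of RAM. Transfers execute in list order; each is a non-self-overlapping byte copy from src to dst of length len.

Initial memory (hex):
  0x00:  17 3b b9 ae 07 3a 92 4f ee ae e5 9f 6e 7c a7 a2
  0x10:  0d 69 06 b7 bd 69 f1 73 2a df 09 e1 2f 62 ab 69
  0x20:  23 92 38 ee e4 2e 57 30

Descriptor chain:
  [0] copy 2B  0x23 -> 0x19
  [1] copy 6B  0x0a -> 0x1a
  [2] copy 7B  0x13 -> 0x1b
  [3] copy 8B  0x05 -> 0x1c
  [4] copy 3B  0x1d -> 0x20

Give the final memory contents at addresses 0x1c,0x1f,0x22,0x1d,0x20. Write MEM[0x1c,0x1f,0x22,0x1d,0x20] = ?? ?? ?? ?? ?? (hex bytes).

MEM[0x1c,0x1f,0x22,0x1d,0x20] = 3a ee ee 92 92

D0: mem[0x19..0x1a] <- [ee e4]
D1: mem[0x1a..0x1f] <- [e5 9f 6e 7c a7 a2]
D2: mem[0x1b..0x21] <- [b7 bd 69 f1 73 2a ee]
D3: mem[0x1c..0x23] <- [3a 92 4f ee ae e5 9f 6e]
D4: mem[0x20..0x22] <- [92 4f ee]
query mem[0x1c]=0x3a, mem[0x1f]=0xee, mem[0x22]=0xee, mem[0x1d]=0x92, mem[0x20]=0x92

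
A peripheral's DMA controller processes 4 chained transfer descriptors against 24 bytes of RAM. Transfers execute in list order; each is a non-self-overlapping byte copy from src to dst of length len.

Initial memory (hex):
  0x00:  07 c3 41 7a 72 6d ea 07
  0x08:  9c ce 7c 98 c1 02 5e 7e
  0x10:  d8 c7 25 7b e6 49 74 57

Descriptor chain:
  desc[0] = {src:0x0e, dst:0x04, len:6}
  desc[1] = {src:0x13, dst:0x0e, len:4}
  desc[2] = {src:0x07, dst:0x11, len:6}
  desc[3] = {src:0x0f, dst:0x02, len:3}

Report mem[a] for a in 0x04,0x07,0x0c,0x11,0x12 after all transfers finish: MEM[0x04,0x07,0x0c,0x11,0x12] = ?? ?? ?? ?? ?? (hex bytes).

MEM[0x04,0x07,0x0c,0x11,0x12] = c7 c7 c1 c7 25

  after D0: wrote 6B at 0x04 = 5e7ed8c7257b
  after D1: wrote 4B at 0x0e = 7be64974
  after D2: wrote 6B at 0x11 = c7257b7c98c1
  after D3: wrote 3B at 0x02 = e649c7
query mem[0x04]=0xc7, mem[0x07]=0xc7, mem[0x0c]=0xc1, mem[0x11]=0xc7, mem[0x12]=0x25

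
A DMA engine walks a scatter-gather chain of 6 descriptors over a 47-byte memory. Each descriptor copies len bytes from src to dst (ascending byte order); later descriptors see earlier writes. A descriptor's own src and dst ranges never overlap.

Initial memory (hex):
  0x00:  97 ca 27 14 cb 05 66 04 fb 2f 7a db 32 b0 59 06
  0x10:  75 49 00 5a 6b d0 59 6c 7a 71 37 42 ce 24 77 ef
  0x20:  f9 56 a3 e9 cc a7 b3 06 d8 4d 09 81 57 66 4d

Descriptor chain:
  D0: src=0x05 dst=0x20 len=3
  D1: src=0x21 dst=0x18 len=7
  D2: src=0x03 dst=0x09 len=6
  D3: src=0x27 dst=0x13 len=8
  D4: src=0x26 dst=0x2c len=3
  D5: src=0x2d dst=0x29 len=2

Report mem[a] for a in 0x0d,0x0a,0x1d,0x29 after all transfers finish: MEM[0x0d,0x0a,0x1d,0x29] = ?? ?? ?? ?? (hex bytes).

#0 dst[0x20+3] := {0x05,0x66,0x04}
#1 dst[0x18+7] := {0x66,0x04,0xe9,0xcc,0xa7,0xb3,0x06}
#2 dst[0x09+6] := {0x14,0xcb,0x05,0x66,0x04,0xfb}
#3 dst[0x13+8] := {0x06,0xd8,0x4d,0x09,0x81,0x57,0x66,0x4d}
#4 dst[0x2c+3] := {0xb3,0x06,0xd8}
#5 dst[0x29+2] := {0x06,0xd8}
query mem[0x0d]=0x04, mem[0x0a]=0xcb, mem[0x1d]=0xb3, mem[0x29]=0x06

MEM[0x0d,0x0a,0x1d,0x29] = 04 cb b3 06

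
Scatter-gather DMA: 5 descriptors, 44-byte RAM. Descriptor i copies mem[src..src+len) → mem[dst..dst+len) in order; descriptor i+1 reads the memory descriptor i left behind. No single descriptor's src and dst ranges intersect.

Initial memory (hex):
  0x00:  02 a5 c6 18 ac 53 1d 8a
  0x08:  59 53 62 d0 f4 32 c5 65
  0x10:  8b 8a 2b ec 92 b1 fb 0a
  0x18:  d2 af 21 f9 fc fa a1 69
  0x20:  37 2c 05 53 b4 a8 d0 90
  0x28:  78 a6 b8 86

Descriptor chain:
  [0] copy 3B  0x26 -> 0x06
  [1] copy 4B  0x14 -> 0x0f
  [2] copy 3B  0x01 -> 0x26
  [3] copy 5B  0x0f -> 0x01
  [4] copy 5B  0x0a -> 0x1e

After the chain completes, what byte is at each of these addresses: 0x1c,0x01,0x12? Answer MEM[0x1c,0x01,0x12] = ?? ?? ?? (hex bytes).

  after D0: wrote 3B at 0x06 = d09078
  after D1: wrote 4B at 0x0f = 92b1fb0a
  after D2: wrote 3B at 0x26 = a5c618
  after D3: wrote 5B at 0x01 = 92b1fb0aec
  after D4: wrote 5B at 0x1e = 62d0f432c5
query mem[0x1c]=0xfc, mem[0x01]=0x92, mem[0x12]=0x0a

MEM[0x1c,0x01,0x12] = fc 92 0a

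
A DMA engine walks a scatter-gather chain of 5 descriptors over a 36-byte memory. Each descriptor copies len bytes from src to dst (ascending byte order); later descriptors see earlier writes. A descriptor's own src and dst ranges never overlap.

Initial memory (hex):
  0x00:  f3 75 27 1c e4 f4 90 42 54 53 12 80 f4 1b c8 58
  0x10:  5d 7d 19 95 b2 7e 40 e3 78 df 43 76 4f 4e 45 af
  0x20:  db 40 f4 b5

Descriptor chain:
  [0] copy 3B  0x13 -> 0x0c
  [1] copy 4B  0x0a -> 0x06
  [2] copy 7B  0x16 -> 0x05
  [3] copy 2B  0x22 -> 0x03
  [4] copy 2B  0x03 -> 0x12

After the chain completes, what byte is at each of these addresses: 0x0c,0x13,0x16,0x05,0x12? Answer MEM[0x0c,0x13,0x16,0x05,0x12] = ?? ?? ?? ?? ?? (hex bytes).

MEM[0x0c,0x13,0x16,0x05,0x12] = 95 b5 40 40 f4

  after D0: wrote 3B at 0x0c = 95b27e
  after D1: wrote 4B at 0x06 = 128095b2
  after D2: wrote 7B at 0x05 = 40e378df43764f
  after D3: wrote 2B at 0x03 = f4b5
  after D4: wrote 2B at 0x12 = f4b5
query mem[0x0c]=0x95, mem[0x13]=0xb5, mem[0x16]=0x40, mem[0x05]=0x40, mem[0x12]=0xf4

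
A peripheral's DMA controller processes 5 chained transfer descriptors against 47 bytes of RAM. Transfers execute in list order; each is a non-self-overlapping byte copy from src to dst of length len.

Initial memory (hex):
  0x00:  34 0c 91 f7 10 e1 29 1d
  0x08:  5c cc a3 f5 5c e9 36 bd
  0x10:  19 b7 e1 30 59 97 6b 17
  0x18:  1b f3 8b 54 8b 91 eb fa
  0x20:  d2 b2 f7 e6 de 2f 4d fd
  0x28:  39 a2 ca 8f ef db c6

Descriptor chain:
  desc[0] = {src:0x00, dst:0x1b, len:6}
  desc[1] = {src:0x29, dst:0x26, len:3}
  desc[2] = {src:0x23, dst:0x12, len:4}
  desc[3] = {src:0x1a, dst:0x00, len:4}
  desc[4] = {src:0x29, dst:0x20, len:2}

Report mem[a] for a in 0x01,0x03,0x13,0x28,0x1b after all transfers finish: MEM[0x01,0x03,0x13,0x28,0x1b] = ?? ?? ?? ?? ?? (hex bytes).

MEM[0x01,0x03,0x13,0x28,0x1b] = 34 91 de 8f 34

D0: mem[0x1b..0x20] <- [34 0c 91 f7 10 e1]
D1: mem[0x26..0x28] <- [a2 ca 8f]
D2: mem[0x12..0x15] <- [e6 de 2f a2]
D3: mem[0x00..0x03] <- [8b 34 0c 91]
D4: mem[0x20..0x21] <- [a2 ca]
query mem[0x01]=0x34, mem[0x03]=0x91, mem[0x13]=0xde, mem[0x28]=0x8f, mem[0x1b]=0x34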